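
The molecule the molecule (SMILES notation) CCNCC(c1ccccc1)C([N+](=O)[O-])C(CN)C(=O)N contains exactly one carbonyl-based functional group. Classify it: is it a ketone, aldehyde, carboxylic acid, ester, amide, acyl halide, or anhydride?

The carbonyl is in the CONH2 segment: –C(=O)NH2: carbonyl C bonded to C and to N → amide (the N is not a separate amine).

amide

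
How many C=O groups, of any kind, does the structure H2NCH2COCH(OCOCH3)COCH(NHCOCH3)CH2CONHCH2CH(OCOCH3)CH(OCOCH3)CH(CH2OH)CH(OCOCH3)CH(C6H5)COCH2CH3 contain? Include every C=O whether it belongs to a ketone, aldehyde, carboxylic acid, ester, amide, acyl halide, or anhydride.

9

CO: ketone, 1 C=O (running total 1).
CH(OCOCH3): ester, 1 C=O (running total 2).
CO: ketone, 1 C=O (running total 3).
CH(NHCOCH3): amide, 1 C=O (running total 4).
CH2CONHCH2: amide, 1 C=O (running total 5).
CH(OCOCH3): ester, 1 C=O (running total 6).
CH(OCOCH3): ester, 1 C=O (running total 7).
CH(OCOCH3): ester, 1 C=O (running total 8).
CO: ketone, 1 C=O (running total 9).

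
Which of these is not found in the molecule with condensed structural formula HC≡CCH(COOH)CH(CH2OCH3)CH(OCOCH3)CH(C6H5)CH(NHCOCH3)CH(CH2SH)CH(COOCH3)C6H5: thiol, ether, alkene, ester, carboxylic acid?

thiol: present (CH(CH2SH) — pendant –CH2SH → thiol).
ether: present (CH(CH2OCH3) — pendant –CH2OCH3: C–O–C linkage → ether).
ester: present (CH(OCOCH3) — pendant –OC(=O)CH3: an acyloxy group → ester).
carboxylic acid: present (CH(COOH) — pendant –COOH: carbonyl C bonded to C and –OH → carboxylic acid).
alkene: absent. In each of CH(C6H5) and C6H5, the C=C units are part of an aromatic ring, which is an arene, not an isolated alkene.

alkene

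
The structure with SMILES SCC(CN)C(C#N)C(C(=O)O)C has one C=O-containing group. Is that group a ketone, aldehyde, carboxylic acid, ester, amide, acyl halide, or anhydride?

carboxylic acid

The carbonyl is in the CH(COOH) segment: pendant –COOH: carbonyl C bonded to C and –OH → carboxylic acid.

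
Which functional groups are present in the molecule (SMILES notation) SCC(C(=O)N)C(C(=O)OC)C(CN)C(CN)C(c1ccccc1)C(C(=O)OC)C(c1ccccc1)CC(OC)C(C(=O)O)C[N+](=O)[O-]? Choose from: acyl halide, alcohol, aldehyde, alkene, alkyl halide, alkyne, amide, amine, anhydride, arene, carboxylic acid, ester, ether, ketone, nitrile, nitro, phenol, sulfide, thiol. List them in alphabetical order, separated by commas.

amide, amine, arene, carboxylic acid, ester, ether, nitro, thiol

Taking each segment in turn:
  HSCH2: –SH on an sp³ carbon → thiol.
  CH(CONH2): pendant –CONH2: carbonyl C bonded to C and N → amide.
  CH(COOCH3): pendant –COOCH3: carbonyl C bonded to C and –OCH3 → ester.
  CH(CH2NH2): pendant –CH2NH2: N on sp³ C, no adjacent C=O → amine.
  CH(CH2NH2): pendant –CH2NH2: N on sp³ C, no adjacent C=O → amine.
  CH(C6H5): pendant –C6H5: benzene ring → arene.
  CH(COOCH3): pendant –COOCH3: carbonyl C bonded to C and –OCH3 → ester.
  CH(C6H5): pendant –C6H5: benzene ring → arene.
  CH(OCH3): pendant –OCH3: C–O–C with sp³ C, no adjacent C=O → ether.
  CH(COOH): pendant –COOH: carbonyl C bonded to C and –OH → carboxylic acid.
  CH2NO2: –NO2 on carbon → nitro group.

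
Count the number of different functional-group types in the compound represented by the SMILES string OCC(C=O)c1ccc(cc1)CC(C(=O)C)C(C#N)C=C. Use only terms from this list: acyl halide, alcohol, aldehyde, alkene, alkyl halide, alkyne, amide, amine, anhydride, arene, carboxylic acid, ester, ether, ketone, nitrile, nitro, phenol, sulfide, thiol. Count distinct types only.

Reading the structure from left to right:
  HOCH2: HO– on an sp³ carbon → alcohol.
  CH(CHO): pendant –CHO: carbonyl C bonded to C and H → aldehyde.
  C6H4: para-disubstituted benzene ring → arene.
  CH(COCH3): pendant –COCH3: carbonyl C bonded to two carbons → ketone.
  CH(CN): pendant –C≡N: nitrile.
  CH=CH2: C=C double bond → alkene.
Distinct types present: alcohol, aldehyde, alkene, arene, ketone, nitrile.

6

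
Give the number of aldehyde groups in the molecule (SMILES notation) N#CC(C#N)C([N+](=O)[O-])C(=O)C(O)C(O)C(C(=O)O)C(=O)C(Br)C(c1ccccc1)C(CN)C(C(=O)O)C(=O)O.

0

Reading the structure from left to right:
  N≡C: N≡C–: carbon triple-bonded to nitrogen → nitrile.
  CH(CN): pendant –C≡N: nitrile.
  CH(NO2): –NO2 on an sp³ carbon → nitro (the N=O is not a carbonyl).
  CO: –C(=O)– with carbon on both sides → ketone.
  CH(OH): –OH on an sp³ carbon → alcohol (secondary).
  CH(OH): –OH on an sp³ carbon → alcohol (secondary).
  CH(COOH): pendant –COOH: carbonyl C bonded to C and –OH → carboxylic acid.
  CO: –C(=O)– with carbon on both sides → ketone.
  CH(Br): halogen on an sp³ carbon → alkyl halide.
  CH(C6H5): pendant –C6H5: benzene ring → arene.
  CH(CH2NH2): pendant –CH2NH2: N on sp³ C, no adjacent C=O → amine.
  CH(COOH): pendant –COOH: carbonyl C bonded to C and –OH → carboxylic acid.
  COOH: –COOH: carbonyl C bonded to –OH and C → carboxylic acid (the –OH is not a separate alcohol).
No segment is a aldehyde: CO is ketone, not aldehyde; CH(COOH) is carboxylic acid, not aldehyde; CO is ketone, not aldehyde. → 0.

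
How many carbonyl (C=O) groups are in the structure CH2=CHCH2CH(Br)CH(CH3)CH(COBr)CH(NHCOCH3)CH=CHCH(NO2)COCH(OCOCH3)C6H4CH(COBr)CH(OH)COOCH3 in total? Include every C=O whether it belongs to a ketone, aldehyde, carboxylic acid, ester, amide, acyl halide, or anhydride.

6

CH(COBr): acyl halide, 1 C=O (running total 1).
CH(NHCOCH3): amide, 1 C=O (running total 2).
CO: ketone, 1 C=O (running total 3).
CH(OCOCH3): ester, 1 C=O (running total 4).
CH(COBr): acyl halide, 1 C=O (running total 5).
COOCH3: ester, 1 C=O (running total 6).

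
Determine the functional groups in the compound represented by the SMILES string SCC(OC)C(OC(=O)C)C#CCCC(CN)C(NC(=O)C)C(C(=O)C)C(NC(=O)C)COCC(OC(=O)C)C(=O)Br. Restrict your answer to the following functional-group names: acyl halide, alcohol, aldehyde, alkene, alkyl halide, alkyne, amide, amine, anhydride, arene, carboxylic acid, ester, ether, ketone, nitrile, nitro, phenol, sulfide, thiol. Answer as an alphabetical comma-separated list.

acyl halide, alkyne, amide, amine, ester, ether, ketone, thiol

Taking each segment in turn:
  HSCH2: –SH on an sp³ carbon → thiol.
  CH(OCH3): pendant –OCH3: C–O–C with sp³ C, no adjacent C=O → ether.
  CH(OCOCH3): pendant –OC(=O)CH3: an acyloxy group → ester.
  C≡C: C≡C triple bond → alkyne.
  CH(CH2NH2): pendant –CH2NH2: N on sp³ C, no adjacent C=O → amine.
  CH(NHCOCH3): pendant –NHC(=O)CH3: N bonded to a carbonyl → amide (not amine).
  CH(COCH3): pendant –COCH3: carbonyl C bonded to two carbons → ketone.
  CH(NHCOCH3): pendant –NHC(=O)CH3: N bonded to a carbonyl → amide (not amine).
  CH2OCH2: C–O–C with sp³ carbons on both sides and no adjacent C=O → ether.
  CH(OCOCH3): pendant –OC(=O)CH3: an acyloxy group → ester.
  COBr: –C(=O)Br: carbonyl C bonded to C and to a halogen → acyl halide (not alkyl halide).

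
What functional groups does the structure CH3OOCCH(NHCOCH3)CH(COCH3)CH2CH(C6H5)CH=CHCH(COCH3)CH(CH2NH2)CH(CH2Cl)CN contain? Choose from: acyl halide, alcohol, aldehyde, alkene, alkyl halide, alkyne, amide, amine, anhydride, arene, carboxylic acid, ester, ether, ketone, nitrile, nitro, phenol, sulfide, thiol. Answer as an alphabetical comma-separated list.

Taking each segment in turn:
  CH3OOC: CH3O–C(=O)–: carbonyl C bonded to C and to –OCH3 → ester (not ketone + ether).
  CH(NHCOCH3): pendant –NHC(=O)CH3: N bonded to a carbonyl → amide (not amine).
  CH(COCH3): pendant –COCH3: carbonyl C bonded to two carbons → ketone.
  CH(C6H5): pendant –C6H5: benzene ring → arene.
  CH=CH: C=C double bond → alkene.
  CH(COCH3): pendant –COCH3: carbonyl C bonded to two carbons → ketone.
  CH(CH2NH2): pendant –CH2NH2: N on sp³ C, no adjacent C=O → amine.
  CH(CH2Cl): pendant –CH2X: halogen on sp³ carbon → alkyl halide.
  CN: –C≡N: carbon triple-bonded to nitrogen → nitrile.

alkene, alkyl halide, amide, amine, arene, ester, ketone, nitrile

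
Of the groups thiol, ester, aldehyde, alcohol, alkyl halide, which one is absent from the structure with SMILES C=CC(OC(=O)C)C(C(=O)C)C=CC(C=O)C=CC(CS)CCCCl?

alcohol

thiol: present (CH(CH2SH) — pendant –CH2SH → thiol).
aldehyde: present (CH(CHO) — pendant –CHO: carbonyl C bonded to C and H → aldehyde).
ester: present (CH(OCOCH3) — pendant –OC(=O)CH3: an acyloxy group → ester).
alkyl halide: present (CH2Cl — halogen on an sp³ carbon → alkyl halide).
alcohol: no segment matches this pattern.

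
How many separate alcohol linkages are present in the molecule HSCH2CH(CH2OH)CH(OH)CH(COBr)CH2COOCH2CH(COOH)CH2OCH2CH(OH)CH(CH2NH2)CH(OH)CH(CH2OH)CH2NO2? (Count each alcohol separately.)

5

Working along the chain:
  HSCH2: –SH on an sp³ carbon → thiol.
  CH(CH2OH): pendant –CH2OH on an sp³ backbone C → alcohol.
  CH(OH): –OH on an sp³ carbon → alcohol (secondary).
  CH(COBr): pendant –C(=O)X: carbonyl C bonded to C and halogen → acyl halide.
  CH2COOCH2: –C(=O)–O–C with C on the carbonyl side → ester.
  CH(COOH): pendant –COOH: carbonyl C bonded to C and –OH → carboxylic acid.
  CH2OCH2: C–O–C with sp³ carbons on both sides and no adjacent C=O → ether.
  CH(OH): –OH on an sp³ carbon → alcohol (secondary).
  CH(CH2NH2): pendant –CH2NH2: N on sp³ C, no adjacent C=O → amine.
  CH(OH): –OH on an sp³ carbon → alcohol (secondary).
  CH(CH2OH): pendant –CH2OH on an sp³ backbone C → alcohol.
  CH2NO2: –NO2 on carbon → nitro group.
Alcohol appears at: CH(CH2OH), CH(OH), CH(OH), CH(OH), CH(CH2OH) → 5.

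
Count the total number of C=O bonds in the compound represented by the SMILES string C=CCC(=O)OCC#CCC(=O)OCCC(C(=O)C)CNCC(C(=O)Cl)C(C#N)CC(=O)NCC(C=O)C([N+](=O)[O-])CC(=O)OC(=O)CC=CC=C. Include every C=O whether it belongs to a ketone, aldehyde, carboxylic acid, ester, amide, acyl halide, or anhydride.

8

CH2COOCH2: ester, 1 C=O (running total 1).
CH2COOCH2: ester, 1 C=O (running total 2).
CH(COCH3): ketone, 1 C=O (running total 3).
CH(COCl): acyl halide, 1 C=O (running total 4).
CH2CONHCH2: amide, 1 C=O (running total 5).
CH(CHO): aldehyde, 1 C=O (running total 6).
CH2CO-O-COCH2: anhydride, 2 C=O (running total 8).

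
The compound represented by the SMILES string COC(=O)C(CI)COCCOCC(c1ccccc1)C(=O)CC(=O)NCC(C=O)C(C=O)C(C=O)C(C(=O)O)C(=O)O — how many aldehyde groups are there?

3

Working along the chain:
  CH3OOC: CH3O–C(=O)–: carbonyl C bonded to C and to –OCH3 → ester (not ketone + ether).
  CH(CH2I): pendant –CH2X: halogen on sp³ carbon → alkyl halide.
  CH2OCH2: C–O–C with sp³ carbons on both sides and no adjacent C=O → ether.
  CH2OCH2: C–O–C with sp³ carbons on both sides and no adjacent C=O → ether.
  CH(C6H5): pendant –C6H5: benzene ring → arene.
  CO: –C(=O)– with carbon on both sides → ketone.
  CH2CONHCH2: –C(=O)–N– linkage → amide (the N is not an amine).
  CH(CHO): pendant –CHO: carbonyl C bonded to C and H → aldehyde.
  CH(CHO): pendant –CHO: carbonyl C bonded to C and H → aldehyde.
  CH(CHO): pendant –CHO: carbonyl C bonded to C and H → aldehyde.
  CH(COOH): pendant –COOH: carbonyl C bonded to C and –OH → carboxylic acid.
  COOH: –COOH: carbonyl C bonded to –OH and C → carboxylic acid (the –OH is not a separate alcohol).
Aldehyde appears at: CH(CHO), CH(CHO), CH(CHO) → 3.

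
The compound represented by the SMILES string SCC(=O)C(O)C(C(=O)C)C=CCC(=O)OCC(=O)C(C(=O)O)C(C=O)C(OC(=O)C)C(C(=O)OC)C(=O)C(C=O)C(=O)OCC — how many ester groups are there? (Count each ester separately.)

Taking each segment in turn:
  HSCH2: –SH on an sp³ carbon → thiol.
  CO: –C(=O)– with carbon on both sides → ketone.
  CH(OH): –OH on an sp³ carbon → alcohol (secondary).
  CH(COCH3): pendant –COCH3: carbonyl C bonded to two carbons → ketone.
  CH=CH: C=C double bond → alkene.
  CH2COOCH2: –C(=O)–O–C with C on the carbonyl side → ester.
  CO: –C(=O)– with carbon on both sides → ketone.
  CH(COOH): pendant –COOH: carbonyl C bonded to C and –OH → carboxylic acid.
  CH(CHO): pendant –CHO: carbonyl C bonded to C and H → aldehyde.
  CH(OCOCH3): pendant –OC(=O)CH3: an acyloxy group → ester.
  CH(COOCH3): pendant –COOCH3: carbonyl C bonded to C and –OCH3 → ester.
  CO: –C(=O)– with carbon on both sides → ketone.
  CH(CHO): pendant –CHO: carbonyl C bonded to C and H → aldehyde.
  COOCH2CH3: –C(=O)OCH2CH3: carbonyl C bonded to C and to –OEt → ester.
Ester appears at: CH2COOCH2, CH(OCOCH3), CH(COOCH3), COOCH2CH3 → 4.

4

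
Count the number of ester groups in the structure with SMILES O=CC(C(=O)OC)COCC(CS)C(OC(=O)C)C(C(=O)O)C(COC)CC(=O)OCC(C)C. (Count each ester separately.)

3

terminal –CHO: carbonyl C bonded to H and C → aldehyde.
pendant –COOCH3: carbonyl C bonded to C and –OCH3 → ester.
C–O–C with sp³ carbons on both sides and no adjacent C=O → ether.
pendant –CH2SH → thiol.
pendant –OC(=O)CH3: an acyloxy group → ester.
pendant –COOH: carbonyl C bonded to C and –OH → carboxylic acid.
pendant –CH2OCH3: C–O–C linkage → ether.
–C(=O)–O–C with C on the carbonyl side → ester.
Ester appears at: CH(COOCH3), CH(OCOCH3), CH2COOCH2 → 3.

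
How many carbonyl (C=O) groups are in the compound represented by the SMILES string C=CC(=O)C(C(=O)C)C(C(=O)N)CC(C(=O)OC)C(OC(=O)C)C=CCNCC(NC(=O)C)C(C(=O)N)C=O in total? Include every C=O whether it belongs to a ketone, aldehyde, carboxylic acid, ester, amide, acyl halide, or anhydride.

CO: ketone, 1 C=O (running total 1).
CH(COCH3): ketone, 1 C=O (running total 2).
CH(CONH2): amide, 1 C=O (running total 3).
CH(COOCH3): ester, 1 C=O (running total 4).
CH(OCOCH3): ester, 1 C=O (running total 5).
CH(NHCOCH3): amide, 1 C=O (running total 6).
CH(CONH2): amide, 1 C=O (running total 7).
CHO: aldehyde, 1 C=O (running total 8).

8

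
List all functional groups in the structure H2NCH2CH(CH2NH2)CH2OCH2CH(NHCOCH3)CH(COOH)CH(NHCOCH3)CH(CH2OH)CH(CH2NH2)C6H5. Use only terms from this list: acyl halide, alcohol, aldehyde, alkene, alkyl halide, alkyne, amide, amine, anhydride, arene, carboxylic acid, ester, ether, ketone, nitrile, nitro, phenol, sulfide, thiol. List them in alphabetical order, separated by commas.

alcohol, amide, amine, arene, carboxylic acid, ether

Reading the structure from left to right:
  H2NCH2: –NH2 on an sp³ carbon with no adjacent C=O → amine.
  CH(CH2NH2): pendant –CH2NH2: N on sp³ C, no adjacent C=O → amine.
  CH2OCH2: C–O–C with sp³ carbons on both sides and no adjacent C=O → ether.
  CH(NHCOCH3): pendant –NHC(=O)CH3: N bonded to a carbonyl → amide (not amine).
  CH(COOH): pendant –COOH: carbonyl C bonded to C and –OH → carboxylic acid.
  CH(NHCOCH3): pendant –NHC(=O)CH3: N bonded to a carbonyl → amide (not amine).
  CH(CH2OH): pendant –CH2OH on an sp³ backbone C → alcohol.
  CH(CH2NH2): pendant –CH2NH2: N on sp³ C, no adjacent C=O → amine.
  C6H5: –C6H5 phenyl ring → arene.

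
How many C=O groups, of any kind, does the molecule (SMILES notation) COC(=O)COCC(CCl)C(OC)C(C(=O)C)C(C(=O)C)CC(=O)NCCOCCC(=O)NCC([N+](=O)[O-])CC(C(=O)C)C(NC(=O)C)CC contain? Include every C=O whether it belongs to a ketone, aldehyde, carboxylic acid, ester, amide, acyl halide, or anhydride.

CH3OOC: ester, 1 C=O (running total 1).
CH(COCH3): ketone, 1 C=O (running total 2).
CH(COCH3): ketone, 1 C=O (running total 3).
CH2CONHCH2: amide, 1 C=O (running total 4).
CH2CONHCH2: amide, 1 C=O (running total 5).
CH(COCH3): ketone, 1 C=O (running total 6).
CH(NHCOCH3): amide, 1 C=O (running total 7).

7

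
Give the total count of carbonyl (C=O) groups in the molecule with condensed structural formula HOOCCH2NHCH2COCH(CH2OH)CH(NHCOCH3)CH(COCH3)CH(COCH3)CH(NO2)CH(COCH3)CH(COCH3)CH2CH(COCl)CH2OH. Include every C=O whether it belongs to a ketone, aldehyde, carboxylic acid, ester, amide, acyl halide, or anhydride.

8

HOOC: carboxylic acid, 1 C=O (running total 1).
CO: ketone, 1 C=O (running total 2).
CH(NHCOCH3): amide, 1 C=O (running total 3).
CH(COCH3): ketone, 1 C=O (running total 4).
CH(COCH3): ketone, 1 C=O (running total 5).
CH(COCH3): ketone, 1 C=O (running total 6).
CH(COCH3): ketone, 1 C=O (running total 7).
CH(COCl): acyl halide, 1 C=O (running total 8).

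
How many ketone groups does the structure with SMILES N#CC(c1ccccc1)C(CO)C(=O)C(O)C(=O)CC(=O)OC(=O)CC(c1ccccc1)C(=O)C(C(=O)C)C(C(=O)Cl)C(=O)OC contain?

4

Reading the structure from left to right:
  N≡C: N≡C–: carbon triple-bonded to nitrogen → nitrile.
  CH(C6H5): pendant –C6H5: benzene ring → arene.
  CH(CH2OH): pendant –CH2OH on an sp³ backbone C → alcohol.
  CO: –C(=O)– with carbon on both sides → ketone.
  CH(OH): –OH on an sp³ carbon → alcohol (secondary).
  CO: –C(=O)– with carbon on both sides → ketone.
  CH2CO-O-COCH2: two acyl groups sharing one oxygen, –C(=O)–O–C(=O)– → anhydride.
  CH(C6H5): pendant –C6H5: benzene ring → arene.
  CO: –C(=O)– with carbon on both sides → ketone.
  CH(COCH3): pendant –COCH3: carbonyl C bonded to two carbons → ketone.
  CH(COCl): pendant –C(=O)X: carbonyl C bonded to C and halogen → acyl halide.
  COOCH3: –C(=O)OCH3: carbonyl C bonded to C and to –OCH3 → ester (not ketone + ether).
Ketone appears at: CO, CO, CO, CH(COCH3) → 4.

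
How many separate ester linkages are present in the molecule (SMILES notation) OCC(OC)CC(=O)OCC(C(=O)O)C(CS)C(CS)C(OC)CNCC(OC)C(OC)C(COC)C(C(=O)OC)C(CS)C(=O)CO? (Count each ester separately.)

Reading the structure from left to right:
  HOCH2: HO– on an sp³ carbon → alcohol.
  CH(OCH3): pendant –OCH3: C–O–C with sp³ C, no adjacent C=O → ether.
  CH2COOCH2: –C(=O)–O–C with C on the carbonyl side → ester.
  CH(COOH): pendant –COOH: carbonyl C bonded to C and –OH → carboxylic acid.
  CH(CH2SH): pendant –CH2SH → thiol.
  CH(CH2SH): pendant –CH2SH → thiol.
  CH(OCH3): pendant –OCH3: C–O–C with sp³ C, no adjacent C=O → ether.
  CH2NHCH2: C–N–C with sp³ carbons and no adjacent C=O → amine (secondary).
  CH(OCH3): pendant –OCH3: C–O–C with sp³ C, no adjacent C=O → ether.
  CH(OCH3): pendant –OCH3: C–O–C with sp³ C, no adjacent C=O → ether.
  CH(CH2OCH3): pendant –CH2OCH3: C–O–C linkage → ether.
  CH(COOCH3): pendant –COOCH3: carbonyl C bonded to C and –OCH3 → ester.
  CH(CH2SH): pendant –CH2SH → thiol.
  CO: –C(=O)– with carbon on both sides → ketone.
  CH2OH: –OH on an sp³ carbon → alcohol.
Ester appears at: CH2COOCH2, CH(COOCH3) → 2.

2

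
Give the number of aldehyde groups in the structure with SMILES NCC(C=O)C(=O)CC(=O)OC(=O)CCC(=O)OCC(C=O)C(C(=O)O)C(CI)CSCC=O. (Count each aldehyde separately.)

3

Reading the structure from left to right:
  H2NCH2: –NH2 on an sp³ carbon with no adjacent C=O → amine.
  CH(CHO): pendant –CHO: carbonyl C bonded to C and H → aldehyde.
  CO: –C(=O)– with carbon on both sides → ketone.
  CH2CO-O-COCH2: two acyl groups sharing one oxygen, –C(=O)–O–C(=O)– → anhydride.
  CH2COOCH2: –C(=O)–O–C with C on the carbonyl side → ester.
  CH(CHO): pendant –CHO: carbonyl C bonded to C and H → aldehyde.
  CH(COOH): pendant –COOH: carbonyl C bonded to C and –OH → carboxylic acid.
  CH(CH2I): pendant –CH2X: halogen on sp³ carbon → alkyl halide.
  CH2SCH2: C–S–C linkage → sulfide (thioether).
  CHO: terminal –CHO: carbonyl C bonded to H and C → aldehyde.
Aldehyde appears at: CH(CHO), CH(CHO), CHO → 3.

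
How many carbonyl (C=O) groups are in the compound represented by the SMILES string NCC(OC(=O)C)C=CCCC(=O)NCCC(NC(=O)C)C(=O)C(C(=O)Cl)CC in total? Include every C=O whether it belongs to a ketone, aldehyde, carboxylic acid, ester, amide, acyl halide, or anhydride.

CH(OCOCH3): ester, 1 C=O (running total 1).
CH2CONHCH2: amide, 1 C=O (running total 2).
CH(NHCOCH3): amide, 1 C=O (running total 3).
CO: ketone, 1 C=O (running total 4).
CH(COCl): acyl halide, 1 C=O (running total 5).

5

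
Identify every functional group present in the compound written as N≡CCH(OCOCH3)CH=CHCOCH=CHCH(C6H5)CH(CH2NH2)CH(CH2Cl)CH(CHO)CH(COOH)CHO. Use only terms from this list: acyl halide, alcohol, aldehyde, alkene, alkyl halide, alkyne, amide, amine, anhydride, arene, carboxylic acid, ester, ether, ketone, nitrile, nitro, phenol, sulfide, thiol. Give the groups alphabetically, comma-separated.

N≡C–: carbon triple-bonded to nitrogen → nitrile.
pendant –OC(=O)CH3: an acyloxy group → ester.
C=C double bond → alkene.
–C(=O)– with carbon on both sides → ketone.
C=C double bond → alkene.
pendant –C6H5: benzene ring → arene.
pendant –CH2NH2: N on sp³ C, no adjacent C=O → amine.
pendant –CH2X: halogen on sp³ carbon → alkyl halide.
pendant –CHO: carbonyl C bonded to C and H → aldehyde.
pendant –COOH: carbonyl C bonded to C and –OH → carboxylic acid.
terminal –CHO: carbonyl C bonded to H and C → aldehyde.

aldehyde, alkene, alkyl halide, amine, arene, carboxylic acid, ester, ketone, nitrile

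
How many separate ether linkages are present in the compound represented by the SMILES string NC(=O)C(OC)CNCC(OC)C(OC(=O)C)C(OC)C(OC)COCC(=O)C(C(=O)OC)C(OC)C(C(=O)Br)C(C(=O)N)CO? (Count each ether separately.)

6

Working along the chain:
  H2NCO: –C(=O)NH2: carbonyl C bonded to C and to N → amide (the N is not a separate amine).
  CH(OCH3): pendant –OCH3: C–O–C with sp³ C, no adjacent C=O → ether.
  CH2NHCH2: C–N–C with sp³ carbons and no adjacent C=O → amine (secondary).
  CH(OCH3): pendant –OCH3: C–O–C with sp³ C, no adjacent C=O → ether.
  CH(OCOCH3): pendant –OC(=O)CH3: an acyloxy group → ester.
  CH(OCH3): pendant –OCH3: C–O–C with sp³ C, no adjacent C=O → ether.
  CH(OCH3): pendant –OCH3: C–O–C with sp³ C, no adjacent C=O → ether.
  CH2OCH2: C–O–C with sp³ carbons on both sides and no adjacent C=O → ether.
  CO: –C(=O)– with carbon on both sides → ketone.
  CH(COOCH3): pendant –COOCH3: carbonyl C bonded to C and –OCH3 → ester.
  CH(OCH3): pendant –OCH3: C–O–C with sp³ C, no adjacent C=O → ether.
  CH(COBr): pendant –C(=O)X: carbonyl C bonded to C and halogen → acyl halide.
  CH(CONH2): pendant –CONH2: carbonyl C bonded to C and N → amide.
  CH2OH: –OH on an sp³ carbon → alcohol.
Ether appears at: CH(OCH3), CH(OCH3), CH(OCH3), CH(OCH3), CH2OCH2, CH(OCH3) → 6.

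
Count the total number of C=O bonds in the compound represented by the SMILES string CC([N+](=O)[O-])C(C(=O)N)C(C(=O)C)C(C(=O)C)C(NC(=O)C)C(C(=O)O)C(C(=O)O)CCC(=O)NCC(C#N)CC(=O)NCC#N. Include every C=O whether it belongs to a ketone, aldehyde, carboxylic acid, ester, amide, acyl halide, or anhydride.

8

CH(CONH2): amide, 1 C=O (running total 1).
CH(COCH3): ketone, 1 C=O (running total 2).
CH(COCH3): ketone, 1 C=O (running total 3).
CH(NHCOCH3): amide, 1 C=O (running total 4).
CH(COOH): carboxylic acid, 1 C=O (running total 5).
CH(COOH): carboxylic acid, 1 C=O (running total 6).
CH2CONHCH2: amide, 1 C=O (running total 7).
CH2CONHCH2: amide, 1 C=O (running total 8).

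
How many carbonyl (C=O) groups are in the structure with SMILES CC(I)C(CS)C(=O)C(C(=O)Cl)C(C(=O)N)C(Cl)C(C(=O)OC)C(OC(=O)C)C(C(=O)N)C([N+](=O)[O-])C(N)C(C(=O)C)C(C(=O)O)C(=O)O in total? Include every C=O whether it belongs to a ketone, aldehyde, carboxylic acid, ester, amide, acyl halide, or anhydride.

CO: ketone, 1 C=O (running total 1).
CH(COCl): acyl halide, 1 C=O (running total 2).
CH(CONH2): amide, 1 C=O (running total 3).
CH(COOCH3): ester, 1 C=O (running total 4).
CH(OCOCH3): ester, 1 C=O (running total 5).
CH(CONH2): amide, 1 C=O (running total 6).
CH(COCH3): ketone, 1 C=O (running total 7).
CH(COOH): carboxylic acid, 1 C=O (running total 8).
COOH: carboxylic acid, 1 C=O (running total 9).

9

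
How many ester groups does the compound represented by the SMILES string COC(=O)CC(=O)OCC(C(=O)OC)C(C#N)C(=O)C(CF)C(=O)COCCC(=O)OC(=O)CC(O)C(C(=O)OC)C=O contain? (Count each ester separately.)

4

CH3O–C(=O)–: carbonyl C bonded to C and to –OCH3 → ester (not ketone + ether).
–C(=O)–O–C with C on the carbonyl side → ester.
pendant –COOCH3: carbonyl C bonded to C and –OCH3 → ester.
pendant –C≡N: nitrile.
–C(=O)– with carbon on both sides → ketone.
pendant –CH2X: halogen on sp³ carbon → alkyl halide.
–C(=O)– with carbon on both sides → ketone.
C–O–C with sp³ carbons on both sides and no adjacent C=O → ether.
two acyl groups sharing one oxygen, –C(=O)–O–C(=O)– → anhydride.
–OH on an sp³ carbon → alcohol (secondary).
pendant –COOCH3: carbonyl C bonded to C and –OCH3 → ester.
terminal –CHO: carbonyl C bonded to H and C → aldehyde.
Ester appears at: CH3OOC, CH2COOCH2, CH(COOCH3), CH(COOCH3) → 4.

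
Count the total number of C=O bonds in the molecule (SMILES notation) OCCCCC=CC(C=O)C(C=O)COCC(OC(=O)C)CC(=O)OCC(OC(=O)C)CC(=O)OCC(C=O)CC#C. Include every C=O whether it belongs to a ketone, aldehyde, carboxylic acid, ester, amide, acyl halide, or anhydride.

CH(CHO): aldehyde, 1 C=O (running total 1).
CH(CHO): aldehyde, 1 C=O (running total 2).
CH(OCOCH3): ester, 1 C=O (running total 3).
CH2COOCH2: ester, 1 C=O (running total 4).
CH(OCOCH3): ester, 1 C=O (running total 5).
CH2COOCH2: ester, 1 C=O (running total 6).
CH(CHO): aldehyde, 1 C=O (running total 7).

7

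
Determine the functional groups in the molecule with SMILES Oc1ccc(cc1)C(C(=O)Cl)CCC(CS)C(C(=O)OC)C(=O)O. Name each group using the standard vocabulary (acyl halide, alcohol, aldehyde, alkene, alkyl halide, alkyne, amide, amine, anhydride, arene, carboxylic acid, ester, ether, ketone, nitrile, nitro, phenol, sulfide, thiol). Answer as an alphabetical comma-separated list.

acyl halide, arene, carboxylic acid, ester, phenol, thiol

Taking each segment in turn:
  HOC6H4: –OH attached directly to an aromatic ring → phenol (not alcohol); the ring itself is an arene.
  CH(COCl): pendant –C(=O)X: carbonyl C bonded to C and halogen → acyl halide.
  CH(CH2SH): pendant –CH2SH → thiol.
  CH(COOCH3): pendant –COOCH3: carbonyl C bonded to C and –OCH3 → ester.
  COOH: –COOH: carbonyl C bonded to –OH and C → carboxylic acid (the –OH is not a separate alcohol).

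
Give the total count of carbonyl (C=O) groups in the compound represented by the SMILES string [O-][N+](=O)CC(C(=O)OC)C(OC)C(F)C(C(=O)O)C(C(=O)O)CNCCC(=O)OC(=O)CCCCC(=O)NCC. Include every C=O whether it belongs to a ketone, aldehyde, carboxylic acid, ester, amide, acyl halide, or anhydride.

CH(COOCH3): ester, 1 C=O (running total 1).
CH(COOH): carboxylic acid, 1 C=O (running total 2).
CH(COOH): carboxylic acid, 1 C=O (running total 3).
CH2CO-O-COCH2: anhydride, 2 C=O (running total 5).
CH2CONHCH2: amide, 1 C=O (running total 6).

6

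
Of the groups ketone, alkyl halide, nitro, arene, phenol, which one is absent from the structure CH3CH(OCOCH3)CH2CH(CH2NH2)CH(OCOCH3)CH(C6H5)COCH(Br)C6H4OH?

nitro

ketone: present (CO — –C(=O)– with carbon on both sides → ketone).
alkyl halide: present (CH(Br) — halogen on an sp³ carbon → alkyl halide).
phenol: present (C6H4OH — –OH attached directly to an aromatic ring → phenol (not alcohol); the ring itself is an arene).
arene: present (CH(C6H5) — pendant –C6H5: benzene ring → arene).
nitro: no segment matches this pattern.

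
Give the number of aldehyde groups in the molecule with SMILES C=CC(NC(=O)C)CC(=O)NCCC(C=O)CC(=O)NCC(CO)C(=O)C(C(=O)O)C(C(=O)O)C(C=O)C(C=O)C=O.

Reading the structure from left to right:
  CH2=CH: C=C double bond → alkene.
  CH(NHCOCH3): pendant –NHC(=O)CH3: N bonded to a carbonyl → amide (not amine).
  CH2CONHCH2: –C(=O)–N– linkage → amide (the N is not an amine).
  CH(CHO): pendant –CHO: carbonyl C bonded to C and H → aldehyde.
  CH2CONHCH2: –C(=O)–N– linkage → amide (the N is not an amine).
  CH(CH2OH): pendant –CH2OH on an sp³ backbone C → alcohol.
  CO: –C(=O)– with carbon on both sides → ketone.
  CH(COOH): pendant –COOH: carbonyl C bonded to C and –OH → carboxylic acid.
  CH(COOH): pendant –COOH: carbonyl C bonded to C and –OH → carboxylic acid.
  CH(CHO): pendant –CHO: carbonyl C bonded to C and H → aldehyde.
  CH(CHO): pendant –CHO: carbonyl C bonded to C and H → aldehyde.
  CHO: terminal –CHO: carbonyl C bonded to H and C → aldehyde.
Aldehyde appears at: CH(CHO), CH(CHO), CH(CHO), CHO → 4.

4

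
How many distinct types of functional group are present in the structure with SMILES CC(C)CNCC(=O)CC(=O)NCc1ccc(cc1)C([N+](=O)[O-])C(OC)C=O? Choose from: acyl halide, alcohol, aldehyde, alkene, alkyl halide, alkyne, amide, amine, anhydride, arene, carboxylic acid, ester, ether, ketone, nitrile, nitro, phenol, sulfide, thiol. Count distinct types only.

Working along the chain:
  CH2NHCH2: C–N–C with sp³ carbons and no adjacent C=O → amine (secondary).
  CO: –C(=O)– with carbon on both sides → ketone.
  CH2CONHCH2: –C(=O)–N– linkage → amide (the N is not an amine).
  C6H4: para-disubstituted benzene ring → arene.
  CH(NO2): –NO2 on an sp³ carbon → nitro (the N=O is not a carbonyl).
  CH(OCH3): pendant –OCH3: C–O–C with sp³ C, no adjacent C=O → ether.
  CHO: terminal –CHO: carbonyl C bonded to H and C → aldehyde.
Distinct types present: aldehyde, amide, amine, arene, ether, ketone, nitro.

7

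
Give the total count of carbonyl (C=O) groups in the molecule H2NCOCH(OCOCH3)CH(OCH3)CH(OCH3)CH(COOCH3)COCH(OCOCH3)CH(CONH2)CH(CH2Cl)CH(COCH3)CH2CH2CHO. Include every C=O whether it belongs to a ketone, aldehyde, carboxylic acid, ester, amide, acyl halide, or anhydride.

H2NCO: amide, 1 C=O (running total 1).
CH(OCOCH3): ester, 1 C=O (running total 2).
CH(COOCH3): ester, 1 C=O (running total 3).
CO: ketone, 1 C=O (running total 4).
CH(OCOCH3): ester, 1 C=O (running total 5).
CH(CONH2): amide, 1 C=O (running total 6).
CH(COCH3): ketone, 1 C=O (running total 7).
CHO: aldehyde, 1 C=O (running total 8).

8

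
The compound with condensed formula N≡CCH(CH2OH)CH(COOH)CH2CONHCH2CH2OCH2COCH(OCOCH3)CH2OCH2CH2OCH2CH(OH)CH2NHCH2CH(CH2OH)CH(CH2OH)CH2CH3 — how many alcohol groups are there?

4

Reading the structure from left to right:
  N≡C: N≡C–: carbon triple-bonded to nitrogen → nitrile.
  CH(CH2OH): pendant –CH2OH on an sp³ backbone C → alcohol.
  CH(COOH): pendant –COOH: carbonyl C bonded to C and –OH → carboxylic acid.
  CH2CONHCH2: –C(=O)–N– linkage → amide (the N is not an amine).
  CH2OCH2: C–O–C with sp³ carbons on both sides and no adjacent C=O → ether.
  CO: –C(=O)– with carbon on both sides → ketone.
  CH(OCOCH3): pendant –OC(=O)CH3: an acyloxy group → ester.
  CH2OCH2: C–O–C with sp³ carbons on both sides and no adjacent C=O → ether.
  CH2OCH2: C–O–C with sp³ carbons on both sides and no adjacent C=O → ether.
  CH(OH): –OH on an sp³ carbon → alcohol (secondary).
  CH2NHCH2: C–N–C with sp³ carbons and no adjacent C=O → amine (secondary).
  CH(CH2OH): pendant –CH2OH on an sp³ backbone C → alcohol.
  CH(CH2OH): pendant –CH2OH on an sp³ backbone C → alcohol.
Alcohol appears at: CH(CH2OH), CH(OH), CH(CH2OH), CH(CH2OH) → 4.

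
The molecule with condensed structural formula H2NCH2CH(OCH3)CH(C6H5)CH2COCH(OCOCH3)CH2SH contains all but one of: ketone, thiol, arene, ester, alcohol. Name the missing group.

arene: present (CH(C6H5) — pendant –C6H5: benzene ring → arene).
ketone: present (CO — –C(=O)– with carbon on both sides → ketone).
thiol: present (CH2SH — –SH on an sp³ carbon → thiol).
ester: present (CH(OCOCH3) — pendant –OC(=O)CH3: an acyloxy group → ester).
alcohol: no segment matches this pattern.

alcohol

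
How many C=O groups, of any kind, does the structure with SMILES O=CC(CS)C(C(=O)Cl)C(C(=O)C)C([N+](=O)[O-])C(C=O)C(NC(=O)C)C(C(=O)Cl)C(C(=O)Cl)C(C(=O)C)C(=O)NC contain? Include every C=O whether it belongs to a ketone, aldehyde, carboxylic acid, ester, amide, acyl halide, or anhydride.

OHC: aldehyde, 1 C=O (running total 1).
CH(COCl): acyl halide, 1 C=O (running total 2).
CH(COCH3): ketone, 1 C=O (running total 3).
CH(CHO): aldehyde, 1 C=O (running total 4).
CH(NHCOCH3): amide, 1 C=O (running total 5).
CH(COCl): acyl halide, 1 C=O (running total 6).
CH(COCl): acyl halide, 1 C=O (running total 7).
CH(COCH3): ketone, 1 C=O (running total 8).
CONHCH3: amide, 1 C=O (running total 9).

9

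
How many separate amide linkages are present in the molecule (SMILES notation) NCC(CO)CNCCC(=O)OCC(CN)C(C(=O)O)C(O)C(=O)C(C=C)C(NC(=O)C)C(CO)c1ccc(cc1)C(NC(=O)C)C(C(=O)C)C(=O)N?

–NH2 on an sp³ carbon with no adjacent C=O → amine.
pendant –CH2OH on an sp³ backbone C → alcohol.
C–N–C with sp³ carbons and no adjacent C=O → amine (secondary).
–C(=O)–O–C with C on the carbonyl side → ester.
pendant –CH2NH2: N on sp³ C, no adjacent C=O → amine.
pendant –COOH: carbonyl C bonded to C and –OH → carboxylic acid.
–OH on an sp³ carbon → alcohol (secondary).
–C(=O)– with carbon on both sides → ketone.
pendant –CH=CH2: C=C double bond → alkene.
pendant –NHC(=O)CH3: N bonded to a carbonyl → amide (not amine).
pendant –CH2OH on an sp³ backbone C → alcohol.
para-disubstituted benzene ring → arene.
pendant –NHC(=O)CH3: N bonded to a carbonyl → amide (not amine).
pendant –COCH3: carbonyl C bonded to two carbons → ketone.
–C(=O)NH2: carbonyl C bonded to C and to N → amide (the N is not a separate amine).
Amide appears at: CH(NHCOCH3), CH(NHCOCH3), CONH2 → 3.

3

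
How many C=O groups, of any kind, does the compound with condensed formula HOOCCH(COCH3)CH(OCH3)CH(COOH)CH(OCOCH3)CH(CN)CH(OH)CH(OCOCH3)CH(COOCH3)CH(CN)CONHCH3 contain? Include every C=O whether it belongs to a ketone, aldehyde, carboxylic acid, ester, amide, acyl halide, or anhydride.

7

HOOC: carboxylic acid, 1 C=O (running total 1).
CH(COCH3): ketone, 1 C=O (running total 2).
CH(COOH): carboxylic acid, 1 C=O (running total 3).
CH(OCOCH3): ester, 1 C=O (running total 4).
CH(OCOCH3): ester, 1 C=O (running total 5).
CH(COOCH3): ester, 1 C=O (running total 6).
CONHCH3: amide, 1 C=O (running total 7).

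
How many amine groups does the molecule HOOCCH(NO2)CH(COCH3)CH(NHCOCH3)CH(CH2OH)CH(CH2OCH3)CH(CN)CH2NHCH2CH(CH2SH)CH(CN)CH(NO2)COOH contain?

–COOH: carbonyl C bonded to –OH and C → carboxylic acid (the –OH is not a separate alcohol).
–NO2 on an sp³ carbon → nitro (the N=O is not a carbonyl).
pendant –COCH3: carbonyl C bonded to two carbons → ketone.
pendant –NHC(=O)CH3: N bonded to a carbonyl → amide (not amine).
pendant –CH2OH on an sp³ backbone C → alcohol.
pendant –CH2OCH3: C–O–C linkage → ether.
pendant –C≡N: nitrile.
C–N–C with sp³ carbons and no adjacent C=O → amine (secondary).
pendant –CH2SH → thiol.
pendant –C≡N: nitrile.
–NO2 on an sp³ carbon → nitro (the N=O is not a carbonyl).
–COOH: carbonyl C bonded to –OH and C → carboxylic acid (the –OH is not a separate alcohol).
Amine appears at: CH2NHCH2 → 1.

1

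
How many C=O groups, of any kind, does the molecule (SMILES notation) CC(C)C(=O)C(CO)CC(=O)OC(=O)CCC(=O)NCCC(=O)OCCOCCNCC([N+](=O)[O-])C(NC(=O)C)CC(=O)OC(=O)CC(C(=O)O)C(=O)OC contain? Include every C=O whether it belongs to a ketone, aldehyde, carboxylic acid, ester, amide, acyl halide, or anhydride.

10

CO: ketone, 1 C=O (running total 1).
CH2CO-O-COCH2: anhydride, 2 C=O (running total 3).
CH2CONHCH2: amide, 1 C=O (running total 4).
CH2COOCH2: ester, 1 C=O (running total 5).
CH(NHCOCH3): amide, 1 C=O (running total 6).
CH2CO-O-COCH2: anhydride, 2 C=O (running total 8).
CH(COOH): carboxylic acid, 1 C=O (running total 9).
COOCH3: ester, 1 C=O (running total 10).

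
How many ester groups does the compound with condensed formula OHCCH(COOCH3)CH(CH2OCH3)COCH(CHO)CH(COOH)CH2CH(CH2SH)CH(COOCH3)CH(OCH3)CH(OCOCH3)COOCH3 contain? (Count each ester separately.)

terminal –CHO: carbonyl C bonded to H and C → aldehyde.
pendant –COOCH3: carbonyl C bonded to C and –OCH3 → ester.
pendant –CH2OCH3: C–O–C linkage → ether.
–C(=O)– with carbon on both sides → ketone.
pendant –CHO: carbonyl C bonded to C and H → aldehyde.
pendant –COOH: carbonyl C bonded to C and –OH → carboxylic acid.
pendant –CH2SH → thiol.
pendant –COOCH3: carbonyl C bonded to C and –OCH3 → ester.
pendant –OCH3: C–O–C with sp³ C, no adjacent C=O → ether.
pendant –OC(=O)CH3: an acyloxy group → ester.
–C(=O)OCH3: carbonyl C bonded to C and to –OCH3 → ester (not ketone + ether).
Ester appears at: CH(COOCH3), CH(COOCH3), CH(OCOCH3), COOCH3 → 4.

4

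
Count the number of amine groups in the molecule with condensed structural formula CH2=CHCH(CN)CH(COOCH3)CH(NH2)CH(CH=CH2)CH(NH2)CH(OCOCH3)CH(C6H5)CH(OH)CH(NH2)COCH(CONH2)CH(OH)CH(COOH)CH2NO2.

Taking each segment in turn:
  CH2=CH: C=C double bond → alkene.
  CH(CN): pendant –C≡N: nitrile.
  CH(COOCH3): pendant –COOCH3: carbonyl C bonded to C and –OCH3 → ester.
  CH(NH2): –NH2 on an sp³ carbon with no adjacent C=O → amine.
  CH(CH=CH2): pendant –CH=CH2: C=C double bond → alkene.
  CH(NH2): –NH2 on an sp³ carbon with no adjacent C=O → amine.
  CH(OCOCH3): pendant –OC(=O)CH3: an acyloxy group → ester.
  CH(C6H5): pendant –C6H5: benzene ring → arene.
  CH(OH): –OH on an sp³ carbon → alcohol (secondary).
  CH(NH2): –NH2 on an sp³ carbon with no adjacent C=O → amine.
  CO: –C(=O)– with carbon on both sides → ketone.
  CH(CONH2): pendant –CONH2: carbonyl C bonded to C and N → amide.
  CH(OH): –OH on an sp³ carbon → alcohol (secondary).
  CH(COOH): pendant –COOH: carbonyl C bonded to C and –OH → carboxylic acid.
  CH2NO2: –NO2 on carbon → nitro group.
Amine appears at: CH(NH2), CH(NH2), CH(NH2) → 3.

3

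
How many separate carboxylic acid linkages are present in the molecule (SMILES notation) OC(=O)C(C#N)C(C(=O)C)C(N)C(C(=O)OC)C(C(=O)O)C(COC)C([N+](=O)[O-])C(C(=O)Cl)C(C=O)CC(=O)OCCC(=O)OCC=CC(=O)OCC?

Reading the structure from left to right:
  HOOC: –COOH: carbonyl C bonded to –OH and C → carboxylic acid (the –OH is not a separate alcohol).
  CH(CN): pendant –C≡N: nitrile.
  CH(COCH3): pendant –COCH3: carbonyl C bonded to two carbons → ketone.
  CH(NH2): –NH2 on an sp³ carbon with no adjacent C=O → amine.
  CH(COOCH3): pendant –COOCH3: carbonyl C bonded to C and –OCH3 → ester.
  CH(COOH): pendant –COOH: carbonyl C bonded to C and –OH → carboxylic acid.
  CH(CH2OCH3): pendant –CH2OCH3: C–O–C linkage → ether.
  CH(NO2): –NO2 on an sp³ carbon → nitro (the N=O is not a carbonyl).
  CH(COCl): pendant –C(=O)X: carbonyl C bonded to C and halogen → acyl halide.
  CH(CHO): pendant –CHO: carbonyl C bonded to C and H → aldehyde.
  CH2COOCH2: –C(=O)–O–C with C on the carbonyl side → ester.
  CH2COOCH2: –C(=O)–O–C with C on the carbonyl side → ester.
  CH=CH: C=C double bond → alkene.
  COOCH2CH3: –C(=O)OCH2CH3: carbonyl C bonded to C and to –OEt → ester.
Carboxylic acid appears at: HOOC, CH(COOH) → 2.

2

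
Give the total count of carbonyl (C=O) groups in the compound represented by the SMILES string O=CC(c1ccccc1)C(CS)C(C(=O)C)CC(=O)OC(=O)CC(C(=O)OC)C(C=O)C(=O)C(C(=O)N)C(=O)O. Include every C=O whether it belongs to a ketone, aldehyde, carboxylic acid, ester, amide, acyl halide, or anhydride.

9

OHC: aldehyde, 1 C=O (running total 1).
CH(COCH3): ketone, 1 C=O (running total 2).
CH2CO-O-COCH2: anhydride, 2 C=O (running total 4).
CH(COOCH3): ester, 1 C=O (running total 5).
CH(CHO): aldehyde, 1 C=O (running total 6).
CO: ketone, 1 C=O (running total 7).
CH(CONH2): amide, 1 C=O (running total 8).
COOH: carboxylic acid, 1 C=O (running total 9).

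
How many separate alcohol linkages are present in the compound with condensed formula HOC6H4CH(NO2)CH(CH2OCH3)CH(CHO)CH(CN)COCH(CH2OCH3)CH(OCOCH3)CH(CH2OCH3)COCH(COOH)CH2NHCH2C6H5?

0

Reading the structure from left to right:
  HOC6H4: –OH attached directly to an aromatic ring → phenol (not alcohol); the ring itself is an arene.
  CH(NO2): –NO2 on an sp³ carbon → nitro (the N=O is not a carbonyl).
  CH(CH2OCH3): pendant –CH2OCH3: C–O–C linkage → ether.
  CH(CHO): pendant –CHO: carbonyl C bonded to C and H → aldehyde.
  CH(CN): pendant –C≡N: nitrile.
  CO: –C(=O)– with carbon on both sides → ketone.
  CH(CH2OCH3): pendant –CH2OCH3: C–O–C linkage → ether.
  CH(OCOCH3): pendant –OC(=O)CH3: an acyloxy group → ester.
  CH(CH2OCH3): pendant –CH2OCH3: C–O–C linkage → ether.
  CO: –C(=O)– with carbon on both sides → ketone.
  CH(COOH): pendant –COOH: carbonyl C bonded to C and –OH → carboxylic acid.
  CH2NHCH2: C–N–C with sp³ carbons and no adjacent C=O → amine (secondary).
  C6H5: –C6H5 phenyl ring → arene.
No segment is a alcohol: HOC6H4 is arene/phenol, not alcohol; CH(CH2OCH3) is ether, not alcohol; CH(CHO) is aldehyde, not alcohol. → 0.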